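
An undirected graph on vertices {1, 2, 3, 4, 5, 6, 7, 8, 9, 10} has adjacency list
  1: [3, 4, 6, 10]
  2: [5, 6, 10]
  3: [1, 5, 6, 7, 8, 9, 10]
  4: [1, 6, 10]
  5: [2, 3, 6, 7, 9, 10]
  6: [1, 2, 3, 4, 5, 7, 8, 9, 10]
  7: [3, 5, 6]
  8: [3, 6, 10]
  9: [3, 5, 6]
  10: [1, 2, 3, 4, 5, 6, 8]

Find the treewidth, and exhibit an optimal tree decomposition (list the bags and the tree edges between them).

Treewidth 3.
One optimal decomposition is:
Bags: B1 = {1, 3, 6, 10}  B2 = {3, 5, 6, 10}  B3 = {3, 5, 6, 9}  B4 = {2, 5, 6, 10}  B5 = {3, 5, 6, 7}  B6 = {3, 6, 8, 10}  B7 = {1, 4, 6, 10}
Tree: B1–B2, B2–B3, B2–B4, B2–B5, B1–B6, B1–B7

The largest bag has 4 vertices, giving width 3; this decomposition certifies tw(G) ≤ 3. For the lower bound, the 4 vertices {2, 5, 6, 10} are pairwise adjacent, and any tree decomposition puts a clique entirely inside one bag — forcing width ≥ 3. The upper and lower bounds meet at 3, so that is the treewidth.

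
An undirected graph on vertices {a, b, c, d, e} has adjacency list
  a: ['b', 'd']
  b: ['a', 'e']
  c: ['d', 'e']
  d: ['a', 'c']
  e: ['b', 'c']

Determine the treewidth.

A width-2 tree decomposition is:
Bags: B1 = {c, d, e}  B2 = {b, d, e}  B3 = {a, b, d}
Tree: B1–B2, B2–B3
The largest bag has 3 vertices, giving width 2; this decomposition certifies tw(G) ≤ 2. For the lower bound, G contains the cycle d–c–e–b–a–d, so G is not a forest; only forests have treewidth ≤ 1, hence tw(G) ≥ 2. The upper and lower bounds meet at 2, so that is the treewidth.

2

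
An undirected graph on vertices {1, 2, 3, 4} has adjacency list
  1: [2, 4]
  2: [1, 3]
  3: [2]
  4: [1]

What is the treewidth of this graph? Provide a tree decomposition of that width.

The largest bag has 2 vertices, giving width 1; this decomposition certifies tw(G) ≤ 1. G has an edge, so its treewidth is at least 1. The upper and lower bounds meet at 1, so that is the treewidth.

Treewidth 1.
One optimal decomposition is:
Bags: B1 = {1, 2}  B2 = {2, 3}  B3 = {1, 4}
Tree: B1–B2, B1–B3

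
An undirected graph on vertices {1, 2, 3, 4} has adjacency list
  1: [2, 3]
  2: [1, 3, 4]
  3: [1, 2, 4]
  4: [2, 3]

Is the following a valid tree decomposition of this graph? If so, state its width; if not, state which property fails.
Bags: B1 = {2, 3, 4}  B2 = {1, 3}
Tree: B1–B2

No — edge (2,1) lies in no bag.

A tree decomposition must satisfy three properties: every vertex lies in some bag; for every edge, both endpoints lie together in some bag; and for every vertex, the bags containing it form a connected subtree. Here edge (2,1) lies in no bag, so the decomposition is invalid.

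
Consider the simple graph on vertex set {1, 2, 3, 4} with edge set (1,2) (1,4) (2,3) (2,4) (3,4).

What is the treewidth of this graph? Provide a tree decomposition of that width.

Each bag holds 3 vertices, so the decomposition has width 2, which upper-bounds the treewidth. On the other hand G contains the 3-clique {1, 2, 4}. A clique must lie in a single bag of any decomposition, so no decomposition can have width below 2. Therefore the treewidth is 2.

Treewidth 2.
Bags: B1 = {2, 3, 4}  B2 = {1, 2, 4}
Tree: B1–B2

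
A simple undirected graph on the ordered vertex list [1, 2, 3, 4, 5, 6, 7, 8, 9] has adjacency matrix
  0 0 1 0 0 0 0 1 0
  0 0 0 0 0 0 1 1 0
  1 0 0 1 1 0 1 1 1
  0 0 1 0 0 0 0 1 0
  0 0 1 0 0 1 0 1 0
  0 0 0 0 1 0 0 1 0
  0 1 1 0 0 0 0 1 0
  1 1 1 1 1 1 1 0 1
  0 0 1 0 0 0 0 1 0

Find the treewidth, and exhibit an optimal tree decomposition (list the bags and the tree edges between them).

Treewidth 2.
One such decomposition:
Bags: B1 = {1, 3, 8}  B2 = {3, 4, 8}  B3 = {3, 5, 8}  B4 = {3, 7, 8}  B5 = {2, 7, 8}  B6 = {3, 8, 9}  B7 = {5, 6, 8}
Tree: B1–B2, B1–B3, B2–B4, B4–B5, B1–B6, B3–B7

The largest bag has 3 vertices, giving width 2; this decomposition certifies tw(G) ≤ 2. For the lower bound, the 3 vertices {2, 7, 8} are pairwise adjacent, and any tree decomposition puts a clique entirely inside one bag — forcing width ≥ 2. Therefore the treewidth is 2.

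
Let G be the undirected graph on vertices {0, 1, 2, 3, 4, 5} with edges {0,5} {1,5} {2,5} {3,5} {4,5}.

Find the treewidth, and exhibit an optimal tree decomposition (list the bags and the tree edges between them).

Treewidth 1.
One optimal decomposition is:
Bags: B1 = {3, 5}  B2 = {0, 5}  B3 = {4, 5}  B4 = {1, 5}  B5 = {2, 5}
Tree: B1–B2, B1–B3, B3–B4, B2–B5

The largest bag has 2 vertices, giving width 1; this decomposition certifies tw(G) ≤ 1. Any graph with an edge has treewidth ≥ 1, and G has the edge 5–3. Therefore the treewidth is 1.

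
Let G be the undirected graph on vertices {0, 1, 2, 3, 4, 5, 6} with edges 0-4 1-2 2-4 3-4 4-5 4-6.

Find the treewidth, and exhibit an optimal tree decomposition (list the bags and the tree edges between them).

Treewidth 1.
One such decomposition:
Bags: B1 = {0, 4}  B2 = {4, 5}  B3 = {2, 4}  B4 = {4, 6}  B5 = {1, 2}  B6 = {3, 4}
Tree: B1–B2, B2–B3, B2–B4, B3–B5, B1–B6

Each bag holds 2 vertices, so the decomposition has width 1, which upper-bounds the treewidth. Any graph with an edge has treewidth ≥ 1, and G has the edge 4–0. Hence tw(G) = 1 exactly.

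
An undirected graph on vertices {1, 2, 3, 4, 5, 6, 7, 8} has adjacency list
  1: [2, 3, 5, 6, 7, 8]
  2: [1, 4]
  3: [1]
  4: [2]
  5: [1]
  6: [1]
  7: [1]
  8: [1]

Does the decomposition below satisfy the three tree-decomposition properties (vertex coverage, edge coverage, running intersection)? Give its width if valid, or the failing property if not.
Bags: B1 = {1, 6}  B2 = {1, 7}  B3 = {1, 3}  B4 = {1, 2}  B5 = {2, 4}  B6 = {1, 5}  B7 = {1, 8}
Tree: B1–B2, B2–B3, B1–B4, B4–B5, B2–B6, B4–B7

Yes; width 1.

Every vertex of G appears in some bag (union = {1, 2, 3, 4, 5, 6, 7, 8}); every edge is covered by a bag; and for each vertex v the set of bags containing v is connected in the bag tree. The decomposition is therefore valid. The largest bag has 2 vertices, so the width is 1.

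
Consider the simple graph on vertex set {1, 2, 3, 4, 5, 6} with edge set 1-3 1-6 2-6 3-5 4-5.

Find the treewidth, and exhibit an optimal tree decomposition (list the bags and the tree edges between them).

Treewidth 1.
Bags: B1 = {2, 6}  B2 = {1, 6}  B3 = {1, 3}  B4 = {3, 5}  B5 = {4, 5}
Tree: B1–B2, B2–B3, B3–B4, B4–B5

Every bag has size at most 2, so the width is 2 − 1 = 1 and tw(G) ≤ 1. Any graph with an edge has treewidth ≥ 1, and G has the edge 2–6. The upper and lower bounds meet at 1, so that is the treewidth.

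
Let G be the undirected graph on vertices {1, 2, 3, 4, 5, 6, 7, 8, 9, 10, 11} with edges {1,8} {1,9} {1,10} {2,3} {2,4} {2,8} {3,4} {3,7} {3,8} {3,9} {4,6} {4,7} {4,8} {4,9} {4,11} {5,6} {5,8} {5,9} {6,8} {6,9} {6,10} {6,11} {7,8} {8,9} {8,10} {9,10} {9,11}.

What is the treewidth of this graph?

A width-3 tree decomposition is:
Bags: B1 = {4, 6, 8, 9}  B2 = {3, 4, 8, 9}  B3 = {6, 8, 9, 10}  B4 = {5, 6, 8, 9}  B5 = {1, 8, 9, 10}  B6 = {4, 6, 9, 11}  B7 = {2, 3, 4, 8}  B8 = {3, 4, 7, 8}
Tree: B1–B2, B1–B3, B1–B4, B3–B5, B1–B6, B2–B7, B7–B8
Every bag has size at most 4, so the width is 4 − 1 = 3 and tw(G) ≤ 3. On the other hand G contains the 4-clique {1, 8, 9, 10}. A clique must lie in a single bag of any decomposition, so no decomposition can have width below 3. Combining the bounds, tw(G) = 3.

3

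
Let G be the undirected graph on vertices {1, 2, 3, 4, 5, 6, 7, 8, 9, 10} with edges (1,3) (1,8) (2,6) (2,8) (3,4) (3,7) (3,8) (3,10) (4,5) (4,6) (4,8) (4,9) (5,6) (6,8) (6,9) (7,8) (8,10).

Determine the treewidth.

A width-2 tree decomposition is:
Bags: B1 = {3, 4, 8}  B2 = {4, 6, 8}  B3 = {3, 7, 8}  B4 = {3, 8, 10}  B5 = {1, 3, 8}  B6 = {2, 6, 8}  B7 = {4, 5, 6}  B8 = {4, 6, 9}
Tree: B1–B2, B1–B3, B1–B4, B1–B5, B2–B6, B2–B7, B2–B8
Every bag has size at most 3, so the width is 3 − 1 = 2 and tw(G) ≤ 2. On the other hand G contains the 3-clique {2, 6, 8}. A clique must lie in a single bag of any decomposition, so no decomposition can have width below 2. The upper and lower bounds meet at 2, so that is the treewidth.

2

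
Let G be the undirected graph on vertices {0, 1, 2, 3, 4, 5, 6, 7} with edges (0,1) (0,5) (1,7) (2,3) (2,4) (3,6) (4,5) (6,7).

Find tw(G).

A width-2 tree decomposition is:
Bags: B1 = {0, 4, 5}  B2 = {0, 1, 4}  B3 = {1, 4, 7}  B4 = {4, 6, 7}  B5 = {3, 4, 6}  B6 = {2, 3, 4}
Tree: B1–B2, B2–B3, B3–B4, B4–B5, B5–B6
The largest bag has 3 vertices, giving width 2; this decomposition certifies tw(G) ≤ 2. Since 4–5–0–1–7–6–3–2–4 is a cycle in G, G is not acyclic. Forests are exactly the graphs of treewidth ≤ 1, so tw(G) ≥ 2. Hence tw(G) = 2 exactly.

2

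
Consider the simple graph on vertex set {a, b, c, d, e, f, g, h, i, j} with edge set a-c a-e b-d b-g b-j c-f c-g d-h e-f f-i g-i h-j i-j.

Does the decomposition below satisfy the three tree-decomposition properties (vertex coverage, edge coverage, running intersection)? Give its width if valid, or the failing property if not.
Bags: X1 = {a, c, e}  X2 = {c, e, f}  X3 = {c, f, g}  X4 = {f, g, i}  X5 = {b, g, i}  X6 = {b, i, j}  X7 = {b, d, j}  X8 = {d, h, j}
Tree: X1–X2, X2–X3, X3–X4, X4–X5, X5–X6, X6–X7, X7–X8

Checking the three conditions: (i) the bags cover all of {a, b, c, d, e, f, g, h, i, j}; (ii) for each edge, some bag contains both endpoints; (iii) the bags containing any fixed vertex form a subtree. All hold, so the decomposition is valid with width 3 − 1 = 2.

Yes; width 2.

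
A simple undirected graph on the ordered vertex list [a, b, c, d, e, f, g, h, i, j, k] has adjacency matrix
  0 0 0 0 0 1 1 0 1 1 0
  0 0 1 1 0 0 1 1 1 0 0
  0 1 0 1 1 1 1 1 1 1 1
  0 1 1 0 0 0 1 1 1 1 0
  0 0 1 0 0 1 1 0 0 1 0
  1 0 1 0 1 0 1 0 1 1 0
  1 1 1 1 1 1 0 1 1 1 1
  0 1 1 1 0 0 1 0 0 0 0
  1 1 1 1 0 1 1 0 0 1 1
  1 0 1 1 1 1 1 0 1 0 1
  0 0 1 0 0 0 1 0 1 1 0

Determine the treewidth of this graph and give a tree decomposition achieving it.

Treewidth 4.
One optimal decomposition is:
Bags: B1 = {c, e, f, g, j}  B2 = {c, f, g, i, j}  B3 = {c, d, g, i, j}  B4 = {b, c, d, g, i}  B5 = {a, f, g, i, j}  B6 = {c, g, i, j, k}  B7 = {b, c, d, g, h}
Tree: B1–B2, B2–B3, B3–B4, B2–B5, B2–B6, B4–B7

Every bag has size at most 5, so the width is 5 − 1 = 4 and tw(G) ≤ 4. For the lower bound, the 5 vertices {c, e, f, g, j} are pairwise adjacent, and any tree decomposition puts a clique entirely inside one bag — forcing width ≥ 4. Therefore the treewidth is 4.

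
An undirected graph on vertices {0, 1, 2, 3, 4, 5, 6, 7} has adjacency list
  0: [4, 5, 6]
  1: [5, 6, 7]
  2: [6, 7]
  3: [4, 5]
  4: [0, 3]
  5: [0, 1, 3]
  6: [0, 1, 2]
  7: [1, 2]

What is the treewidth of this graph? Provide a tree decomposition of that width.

Every bag has size at most 3, so the width is 3 − 1 = 2 and tw(G) ≤ 2. Since 3–4–0–5–3 is a cycle in G, G is not acyclic. Forests are exactly the graphs of treewidth ≤ 1, so tw(G) ≥ 2. The upper and lower bounds meet at 2, so that is the treewidth.

Treewidth 2.
Bags: B1 = {3, 4, 5}  B2 = {0, 4, 5}  B3 = {0, 1, 5}  B4 = {0, 1, 6}  B5 = {1, 6, 7}  B6 = {2, 6, 7}
Tree: B1–B2, B2–B3, B3–B4, B4–B5, B5–B6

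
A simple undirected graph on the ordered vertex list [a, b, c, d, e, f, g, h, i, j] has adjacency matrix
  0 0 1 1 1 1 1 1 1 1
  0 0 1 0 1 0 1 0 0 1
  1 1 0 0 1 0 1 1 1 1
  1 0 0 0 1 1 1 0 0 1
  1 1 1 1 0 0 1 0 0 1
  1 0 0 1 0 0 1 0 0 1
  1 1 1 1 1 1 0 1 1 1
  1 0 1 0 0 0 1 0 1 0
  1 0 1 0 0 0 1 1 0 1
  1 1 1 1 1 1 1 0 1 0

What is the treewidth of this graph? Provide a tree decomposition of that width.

Each bag holds 5 vertices, so the decomposition has width 4, which upper-bounds the treewidth. For the lower bound, the 5 vertices {a, d, e, g, j} are pairwise adjacent, and any tree decomposition puts a clique entirely inside one bag — forcing width ≥ 4. Therefore the treewidth is 4.

Treewidth 4.
One optimal decomposition is:
Bags: B1 = {b, c, e, g, j}  B2 = {a, c, e, g, j}  B3 = {a, c, g, i, j}  B4 = {a, c, g, h, i}  B5 = {a, d, e, g, j}  B6 = {a, d, f, g, j}
Tree: B1–B2, B2–B3, B3–B4, B2–B5, B5–B6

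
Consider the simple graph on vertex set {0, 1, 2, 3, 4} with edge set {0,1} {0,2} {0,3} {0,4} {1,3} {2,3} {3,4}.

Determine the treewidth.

2

A width-2 tree decomposition is:
Bags: B1 = {0, 2, 3}  B2 = {0, 1, 3}  B3 = {0, 3, 4}
Tree: B1–B2, B1–B3
Every bag has size at most 3, so the width is 3 − 1 = 2 and tw(G) ≤ 2. On the other hand G contains the 3-clique {0, 1, 3}. A clique must lie in a single bag of any decomposition, so no decomposition can have width below 2. Hence tw(G) = 2 exactly.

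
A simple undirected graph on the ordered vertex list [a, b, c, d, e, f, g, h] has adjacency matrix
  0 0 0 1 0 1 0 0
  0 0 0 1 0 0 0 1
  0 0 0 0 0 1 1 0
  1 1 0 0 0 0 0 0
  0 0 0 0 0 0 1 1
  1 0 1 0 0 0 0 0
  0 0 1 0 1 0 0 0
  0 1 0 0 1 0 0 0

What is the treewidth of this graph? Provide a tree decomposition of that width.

Every bag has size at most 3, so the width is 3 − 1 = 2 and tw(G) ≤ 2. Since b–d–a–f–c–g–e–h–b is a cycle in G, G is not acyclic. Forests are exactly the graphs of treewidth ≤ 1, so tw(G) ≥ 2. Hence tw(G) = 2 exactly.

Treewidth 2.
Bags: B1 = {a, b, d}  B2 = {a, b, f}  B3 = {b, c, f}  B4 = {b, c, g}  B5 = {b, e, g}  B6 = {b, e, h}
Tree: B1–B2, B2–B3, B3–B4, B4–B5, B5–B6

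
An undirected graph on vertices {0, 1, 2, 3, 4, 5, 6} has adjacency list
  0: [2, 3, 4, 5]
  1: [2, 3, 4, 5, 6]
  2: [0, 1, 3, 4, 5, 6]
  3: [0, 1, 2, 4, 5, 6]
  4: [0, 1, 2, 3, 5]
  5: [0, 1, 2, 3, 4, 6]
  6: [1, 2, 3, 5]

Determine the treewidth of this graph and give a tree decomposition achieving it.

The largest bag has 5 vertices, giving width 4; this decomposition certifies tw(G) ≤ 4. Conversely, {0, 2, 3, 4, 5} is a clique of size 5, and the vertices of any clique must share a bag in every tree decomposition; so some bag has ≥ 5 vertices and tw(G) ≥ 4. The upper and lower bounds meet at 4, so that is the treewidth.

Treewidth 4.
One optimal decomposition is:
Bags: B1 = {1, 2, 3, 5, 6}  B2 = {1, 2, 3, 4, 5}  B3 = {0, 2, 3, 4, 5}
Tree: B1–B2, B2–B3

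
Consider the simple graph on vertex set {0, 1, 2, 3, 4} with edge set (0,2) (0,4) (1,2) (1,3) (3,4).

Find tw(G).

2

A width-2 tree decomposition is:
Bags: B1 = {1, 2, 3}  B2 = {0, 2, 3}  B3 = {0, 3, 4}
Tree: B1–B2, B2–B3
Every bag has size at most 3, so the width is 3 − 1 = 2 and tw(G) ≤ 2. Since 3–1–2–0–4–3 is a cycle in G, G is not acyclic. Forests are exactly the graphs of treewidth ≤ 1, so tw(G) ≥ 2. The upper and lower bounds meet at 2, so that is the treewidth.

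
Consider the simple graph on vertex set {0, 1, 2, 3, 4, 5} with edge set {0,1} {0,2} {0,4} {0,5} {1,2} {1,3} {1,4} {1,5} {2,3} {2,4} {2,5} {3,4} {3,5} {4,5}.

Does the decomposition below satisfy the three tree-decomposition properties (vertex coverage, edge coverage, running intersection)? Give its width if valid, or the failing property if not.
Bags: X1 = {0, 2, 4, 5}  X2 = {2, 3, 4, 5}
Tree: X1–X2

No — vertex 1 appears in no bag.

A tree decomposition must satisfy three properties: every vertex lies in some bag; for every edge, both endpoints lie together in some bag; and for every vertex, the bags containing it form a connected subtree. Here vertex 1 appears in no bag, so the decomposition is invalid.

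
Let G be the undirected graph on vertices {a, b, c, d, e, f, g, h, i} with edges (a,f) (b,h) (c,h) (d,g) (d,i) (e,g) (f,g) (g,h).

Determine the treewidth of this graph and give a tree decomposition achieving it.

Each bag holds 2 vertices, so the decomposition has width 1, which upper-bounds the treewidth. Any graph with an edge has treewidth ≥ 1, and G has the edge g–d. Combining the bounds, tw(G) = 1.

Treewidth 1.
One optimal decomposition is:
Bags: B1 = {d, g}  B2 = {g, h}  B3 = {d, i}  B4 = {b, h}  B5 = {c, h}  B6 = {f, g}  B7 = {e, g}  B8 = {a, f}
Tree: B1–B2, B1–B3, B2–B4, B4–B5, B1–B6, B1–B7, B6–B8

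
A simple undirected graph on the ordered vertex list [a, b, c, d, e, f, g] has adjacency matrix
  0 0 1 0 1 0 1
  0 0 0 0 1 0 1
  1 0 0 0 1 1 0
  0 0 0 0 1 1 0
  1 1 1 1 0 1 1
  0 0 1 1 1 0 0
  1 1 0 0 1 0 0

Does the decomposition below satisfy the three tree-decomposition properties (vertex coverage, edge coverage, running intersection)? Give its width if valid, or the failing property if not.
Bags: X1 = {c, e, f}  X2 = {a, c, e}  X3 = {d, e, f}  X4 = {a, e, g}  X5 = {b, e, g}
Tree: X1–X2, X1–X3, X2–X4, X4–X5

Checking the three conditions: (i) the bags cover all of {a, b, c, d, e, f, g}; (ii) for each edge, some bag contains both endpoints; (iii) the bags containing any fixed vertex form a subtree. All hold, so the decomposition is valid with width 3 − 1 = 2.

Yes; width 2.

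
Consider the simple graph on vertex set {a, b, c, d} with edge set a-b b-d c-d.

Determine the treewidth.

A width-1 tree decomposition is:
Bags: B1 = {c, d}  B2 = {b, d}  B3 = {a, b}
Tree: B1–B2, B2–B3
Every bag has size at most 2, so the width is 2 − 1 = 1 and tw(G) ≤ 1. Since G has at least one edge (e.g. c–d), it is not an edgeless graph, so tw(G) ≥ 1. Hence tw(G) = 1 exactly.

1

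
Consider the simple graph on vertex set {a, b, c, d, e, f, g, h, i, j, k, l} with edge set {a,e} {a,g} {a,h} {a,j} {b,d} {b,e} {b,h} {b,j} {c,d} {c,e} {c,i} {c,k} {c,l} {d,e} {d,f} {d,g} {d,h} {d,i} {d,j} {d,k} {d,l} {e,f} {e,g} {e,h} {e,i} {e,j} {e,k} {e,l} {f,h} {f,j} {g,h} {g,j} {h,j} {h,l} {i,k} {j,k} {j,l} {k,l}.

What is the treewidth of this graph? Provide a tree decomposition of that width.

Treewidth 4.
One such decomposition:
Bags: B1 = {d, e, j, k, l}  B2 = {d, e, h, j, l}  B3 = {c, d, e, k, l}  B4 = {d, e, f, h, j}  B5 = {b, d, e, h, j}  B6 = {d, e, g, h, j}  B7 = {a, e, g, h, j}  B8 = {c, d, e, i, k}
Tree: B1–B2, B1–B3, B2–B4, B2–B5, B4–B6, B6–B7, B3–B8

The largest bag has 5 vertices, giving width 4; this decomposition certifies tw(G) ≤ 4. For the lower bound, the 5 vertices {d, e, g, h, j} are pairwise adjacent, and any tree decomposition puts a clique entirely inside one bag — forcing width ≥ 4. Hence tw(G) = 4 exactly.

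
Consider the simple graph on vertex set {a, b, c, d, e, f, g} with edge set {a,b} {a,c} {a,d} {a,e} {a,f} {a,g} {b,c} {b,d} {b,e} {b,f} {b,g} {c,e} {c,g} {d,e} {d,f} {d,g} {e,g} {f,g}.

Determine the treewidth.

A width-4 tree decomposition is:
Bags: B1 = {a, b, c, e, g}  B2 = {a, b, d, e, g}  B3 = {a, b, d, f, g}
Tree: B1–B2, B2–B3
Every bag has size at most 5, so the width is 5 − 1 = 4 and tw(G) ≤ 4. On the other hand G contains the 5-clique {a, b, d, e, g}. A clique must lie in a single bag of any decomposition, so no decomposition can have width below 4. Hence tw(G) = 4 exactly.

4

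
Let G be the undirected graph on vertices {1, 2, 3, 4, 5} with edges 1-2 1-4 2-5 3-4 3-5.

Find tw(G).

A width-2 tree decomposition is:
Bags: B1 = {2, 3, 5}  B2 = {2, 3, 4}  B3 = {1, 2, 4}
Tree: B1–B2, B2–B3
Each bag holds 3 vertices, so the decomposition has width 2, which upper-bounds the treewidth. The edges 2–5–3–4–1–2 form a cycle, so G is not a tree and its treewidth is at least 2. Combining the bounds, tw(G) = 2.

2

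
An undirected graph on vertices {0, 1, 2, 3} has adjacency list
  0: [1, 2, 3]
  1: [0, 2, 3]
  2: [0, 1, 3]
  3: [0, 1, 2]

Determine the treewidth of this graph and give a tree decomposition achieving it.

Treewidth 3.
One such decomposition:
Bags: B1 = {0, 1, 2, 3}
Tree: (single bag)

With just one bag of size 4, the width is 4 − 1 = 3, so tw(G) ≤ 3. On the other hand G contains the 4-clique {0, 1, 2, 3}. A clique must lie in a single bag of any decomposition, so no decomposition can have width below 3. Combining the bounds, tw(G) = 3.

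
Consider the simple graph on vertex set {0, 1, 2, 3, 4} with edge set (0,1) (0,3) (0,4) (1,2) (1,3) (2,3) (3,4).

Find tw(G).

A width-2 tree decomposition is:
Bags: B1 = {0, 3, 4}  B2 = {0, 1, 3}  B3 = {1, 2, 3}
Tree: B1–B2, B2–B3
The largest bag has 3 vertices, giving width 2; this decomposition certifies tw(G) ≤ 2. Conversely, {0, 1, 3} is a clique of size 3, and the vertices of any clique must share a bag in every tree decomposition; so some bag has ≥ 3 vertices and tw(G) ≥ 2. Combining the bounds, tw(G) = 2.

2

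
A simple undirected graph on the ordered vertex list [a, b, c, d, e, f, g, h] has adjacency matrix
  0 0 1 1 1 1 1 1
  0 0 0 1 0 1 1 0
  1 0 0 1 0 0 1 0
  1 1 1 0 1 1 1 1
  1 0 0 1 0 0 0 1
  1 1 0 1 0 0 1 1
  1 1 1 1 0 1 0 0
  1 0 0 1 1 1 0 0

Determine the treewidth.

A width-3 tree decomposition is:
Bags: B1 = {a, c, d, g}  B2 = {a, d, f, g}  B3 = {a, d, f, h}  B4 = {b, d, f, g}  B5 = {a, d, e, h}
Tree: B1–B2, B2–B3, B2–B4, B3–B5
The largest bag has 4 vertices, giving width 3; this decomposition certifies tw(G) ≤ 3. Conversely, {a, d, e, h} is a clique of size 4, and the vertices of any clique must share a bag in every tree decomposition; so some bag has ≥ 4 vertices and tw(G) ≥ 3. Hence tw(G) = 3 exactly.

3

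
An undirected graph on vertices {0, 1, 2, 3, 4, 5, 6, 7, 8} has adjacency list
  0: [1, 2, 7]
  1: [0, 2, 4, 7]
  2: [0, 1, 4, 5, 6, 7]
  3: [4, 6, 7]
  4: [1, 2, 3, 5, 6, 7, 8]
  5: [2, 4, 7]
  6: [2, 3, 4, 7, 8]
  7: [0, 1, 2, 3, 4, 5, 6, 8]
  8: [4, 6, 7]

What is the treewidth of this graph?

A width-3 tree decomposition is:
Bags: B1 = {4, 6, 7, 8}  B2 = {2, 4, 6, 7}  B3 = {1, 2, 4, 7}  B4 = {2, 4, 5, 7}  B5 = {0, 1, 2, 7}  B6 = {3, 4, 6, 7}
Tree: B1–B2, B2–B3, B2–B4, B3–B5, B2–B6
Each bag holds 4 vertices, so the decomposition has width 3, which upper-bounds the treewidth. On the other hand G contains the 4-clique {0, 1, 2, 7}. A clique must lie in a single bag of any decomposition, so no decomposition can have width below 3. Hence tw(G) = 3 exactly.

3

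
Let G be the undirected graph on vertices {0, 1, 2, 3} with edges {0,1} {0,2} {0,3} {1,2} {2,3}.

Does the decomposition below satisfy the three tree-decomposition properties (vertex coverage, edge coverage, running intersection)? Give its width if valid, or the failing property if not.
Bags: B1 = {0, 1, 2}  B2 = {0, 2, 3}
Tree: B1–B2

Every vertex of G appears in some bag (union = {0, 1, 2, 3}); every edge is covered by a bag; and for each vertex v the set of bags containing v is connected in the bag tree. The decomposition is therefore valid. The largest bag has 3 vertices, so the width is 2.

Yes; width 2.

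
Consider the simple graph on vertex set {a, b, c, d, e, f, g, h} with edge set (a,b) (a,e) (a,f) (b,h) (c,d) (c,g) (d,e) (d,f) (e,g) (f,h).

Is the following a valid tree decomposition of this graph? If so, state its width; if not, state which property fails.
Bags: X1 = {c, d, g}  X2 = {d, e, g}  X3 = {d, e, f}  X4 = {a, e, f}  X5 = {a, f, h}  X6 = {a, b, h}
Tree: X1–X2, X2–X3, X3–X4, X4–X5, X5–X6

Every vertex of G appears in some bag (union = {a, b, c, d, e, f, g, h}); every edge is covered by a bag; and for each vertex v the set of bags containing v is connected in the bag tree. The decomposition is therefore valid. The largest bag has 3 vertices, so the width is 2.

Yes; width 2.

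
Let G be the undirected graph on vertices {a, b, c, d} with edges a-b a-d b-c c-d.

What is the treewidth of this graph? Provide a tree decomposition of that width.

Treewidth 2.
One such decomposition:
Bags: B1 = {b, c, d}  B2 = {a, b, d}
Tree: B1–B2

The largest bag has 3 vertices, giving width 2; this decomposition certifies tw(G) ≤ 2. For the lower bound, G contains the cycle b–c–d–a–b, so G is not a forest; only forests have treewidth ≤ 1, hence tw(G) ≥ 2. Therefore the treewidth is 2.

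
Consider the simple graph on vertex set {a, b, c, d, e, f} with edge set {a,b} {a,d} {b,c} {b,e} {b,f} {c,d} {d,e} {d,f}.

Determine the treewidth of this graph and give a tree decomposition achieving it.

Every bag has size at most 3, so the width is 3 − 1 = 2 and tw(G) ≤ 2. Since f–d–a–b–f is a cycle in G, G is not acyclic. Forests are exactly the graphs of treewidth ≤ 1, so tw(G) ≥ 2. Combining the bounds, tw(G) = 2.

Treewidth 2.
One optimal decomposition is:
Bags: B1 = {b, d, f}  B2 = {a, b, d}  B3 = {b, c, d}  B4 = {b, d, e}
Tree: B1–B2, B2–B3, B3–B4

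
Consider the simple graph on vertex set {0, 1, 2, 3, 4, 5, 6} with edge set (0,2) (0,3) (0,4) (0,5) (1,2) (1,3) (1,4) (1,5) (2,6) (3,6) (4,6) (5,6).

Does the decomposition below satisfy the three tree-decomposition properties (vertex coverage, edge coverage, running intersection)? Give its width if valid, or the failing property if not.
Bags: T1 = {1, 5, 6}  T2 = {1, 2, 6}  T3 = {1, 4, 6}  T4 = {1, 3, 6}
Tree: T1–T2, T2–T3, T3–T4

A tree decomposition must satisfy three properties: every vertex lies in some bag; for every edge, both endpoints lie together in some bag; and for every vertex, the bags containing it form a connected subtree. Here vertex 0 appears in no bag, so the decomposition is invalid.

No — vertex 0 appears in no bag.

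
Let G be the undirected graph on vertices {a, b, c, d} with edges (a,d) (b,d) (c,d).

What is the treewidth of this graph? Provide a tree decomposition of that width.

Treewidth 1.
Bags: B1 = {b, d}  B2 = {c, d}  B3 = {a, d}
Tree: B1–B2, B2–B3

The largest bag has 2 vertices, giving width 1; this decomposition certifies tw(G) ≤ 1. Any graph with an edge has treewidth ≥ 1, and G has the edge d–b. Hence tw(G) = 1 exactly.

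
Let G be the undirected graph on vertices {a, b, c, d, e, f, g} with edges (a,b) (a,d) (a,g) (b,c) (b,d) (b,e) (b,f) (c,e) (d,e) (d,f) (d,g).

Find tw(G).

2

A width-2 tree decomposition is:
Bags: B1 = {b, d, f}  B2 = {a, b, d}  B3 = {a, d, g}  B4 = {b, d, e}  B5 = {b, c, e}
Tree: B1–B2, B2–B3, B1–B4, B4–B5
Every bag has size at most 3, so the width is 3 − 1 = 2 and tw(G) ≤ 2. On the other hand G contains the 3-clique {a, d, g}. A clique must lie in a single bag of any decomposition, so no decomposition can have width below 2. Hence tw(G) = 2 exactly.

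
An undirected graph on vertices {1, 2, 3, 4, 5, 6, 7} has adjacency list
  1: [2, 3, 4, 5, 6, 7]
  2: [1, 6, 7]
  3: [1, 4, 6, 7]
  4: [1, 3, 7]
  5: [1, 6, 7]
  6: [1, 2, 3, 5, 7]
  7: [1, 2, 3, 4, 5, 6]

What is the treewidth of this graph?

A width-3 tree decomposition is:
Bags: B1 = {1, 3, 6, 7}  B2 = {1, 5, 6, 7}  B3 = {1, 2, 6, 7}  B4 = {1, 3, 4, 7}
Tree: B1–B2, B2–B3, B1–B4
Each bag holds 4 vertices, so the decomposition has width 3, which upper-bounds the treewidth. For the lower bound, the 4 vertices {1, 3, 4, 7} are pairwise adjacent, and any tree decomposition puts a clique entirely inside one bag — forcing width ≥ 3. Hence tw(G) = 3 exactly.

3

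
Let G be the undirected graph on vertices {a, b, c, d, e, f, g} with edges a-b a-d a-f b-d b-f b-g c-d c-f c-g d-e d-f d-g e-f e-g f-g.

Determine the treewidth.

A width-3 tree decomposition is:
Bags: B1 = {c, d, f, g}  B2 = {b, d, f, g}  B3 = {d, e, f, g}  B4 = {a, b, d, f}
Tree: B1–B2, B2–B3, B2–B4
The largest bag has 4 vertices, giving width 3; this decomposition certifies tw(G) ≤ 3. Conversely, {d, e, f, g} is a clique of size 4, and the vertices of any clique must share a bag in every tree decomposition; so some bag has ≥ 4 vertices and tw(G) ≥ 3. Therefore the treewidth is 3.

3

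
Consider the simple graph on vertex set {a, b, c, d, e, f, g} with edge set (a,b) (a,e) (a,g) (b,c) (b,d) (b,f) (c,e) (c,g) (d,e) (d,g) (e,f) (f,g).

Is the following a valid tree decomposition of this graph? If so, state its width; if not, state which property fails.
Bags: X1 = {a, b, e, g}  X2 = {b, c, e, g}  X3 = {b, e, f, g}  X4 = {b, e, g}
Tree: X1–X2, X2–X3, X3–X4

No — vertex d appears in no bag.

A tree decomposition must satisfy three properties: every vertex lies in some bag; for every edge, both endpoints lie together in some bag; and for every vertex, the bags containing it form a connected subtree. Here vertex d appears in no bag, so the decomposition is invalid.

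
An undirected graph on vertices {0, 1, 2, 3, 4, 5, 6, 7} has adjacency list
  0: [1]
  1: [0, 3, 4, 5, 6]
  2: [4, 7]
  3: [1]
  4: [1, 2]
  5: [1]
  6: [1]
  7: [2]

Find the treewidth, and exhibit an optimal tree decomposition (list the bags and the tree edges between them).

Treewidth 1.
One such decomposition:
Bags: B1 = {1, 3}  B2 = {1, 5}  B3 = {1, 6}  B4 = {0, 1}  B5 = {1, 4}  B6 = {2, 4}  B7 = {2, 7}
Tree: B1–B2, B1–B3, B1–B4, B2–B5, B5–B6, B6–B7

The largest bag has 2 vertices, giving width 1; this decomposition certifies tw(G) ≤ 1. G has an edge, so its treewidth is at least 1. The upper and lower bounds meet at 1, so that is the treewidth.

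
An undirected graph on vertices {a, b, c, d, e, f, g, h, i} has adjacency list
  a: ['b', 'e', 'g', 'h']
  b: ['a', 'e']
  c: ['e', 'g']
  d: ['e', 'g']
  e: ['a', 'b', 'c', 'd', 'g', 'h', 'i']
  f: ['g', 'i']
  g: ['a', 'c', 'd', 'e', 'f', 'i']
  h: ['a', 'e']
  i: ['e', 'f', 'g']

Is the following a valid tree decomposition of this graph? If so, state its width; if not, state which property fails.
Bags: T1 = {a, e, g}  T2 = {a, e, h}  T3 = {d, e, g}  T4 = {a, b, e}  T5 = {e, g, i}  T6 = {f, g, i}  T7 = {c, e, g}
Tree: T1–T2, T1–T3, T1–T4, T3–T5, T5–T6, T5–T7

Yes; width 2.

Vertex coverage: the bags together contain {a, b, c, d, e, f, g, h, i}, the full vertex set. Edge coverage: each edge of G has both endpoints in at least one bag. Running intersection: for every vertex, the bags containing it form a connected subtree. All three properties hold, so this is a valid tree decomposition of width max|bag| − 1 = 2, and hence tw(G) ≤ 2.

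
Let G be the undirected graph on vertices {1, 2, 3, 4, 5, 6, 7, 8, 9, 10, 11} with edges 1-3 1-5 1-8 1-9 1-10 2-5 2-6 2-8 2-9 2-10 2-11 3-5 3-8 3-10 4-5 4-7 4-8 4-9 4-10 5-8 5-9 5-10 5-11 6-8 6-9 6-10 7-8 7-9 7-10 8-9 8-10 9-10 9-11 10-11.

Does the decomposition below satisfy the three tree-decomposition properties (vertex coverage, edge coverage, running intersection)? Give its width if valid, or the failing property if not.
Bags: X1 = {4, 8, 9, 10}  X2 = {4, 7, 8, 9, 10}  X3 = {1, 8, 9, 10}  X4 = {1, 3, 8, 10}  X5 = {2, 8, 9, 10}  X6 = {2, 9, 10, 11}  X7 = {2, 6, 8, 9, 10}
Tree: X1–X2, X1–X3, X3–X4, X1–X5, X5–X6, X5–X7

No — vertex 5 appears in no bag.

A tree decomposition must satisfy three properties: every vertex lies in some bag; for every edge, both endpoints lie together in some bag; and for every vertex, the bags containing it form a connected subtree. Here vertex 5 appears in no bag, so the decomposition is invalid.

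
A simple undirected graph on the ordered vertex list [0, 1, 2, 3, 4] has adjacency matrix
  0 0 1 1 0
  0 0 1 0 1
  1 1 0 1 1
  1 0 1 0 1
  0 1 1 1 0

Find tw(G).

2

A width-2 tree decomposition is:
Bags: B1 = {0, 2, 3}  B2 = {2, 3, 4}  B3 = {1, 2, 4}
Tree: B1–B2, B2–B3
The largest bag has 3 vertices, giving width 2; this decomposition certifies tw(G) ≤ 2. Conversely, {1, 2, 4} is a clique of size 3, and the vertices of any clique must share a bag in every tree decomposition; so some bag has ≥ 3 vertices and tw(G) ≥ 2. The upper and lower bounds meet at 2, so that is the treewidth.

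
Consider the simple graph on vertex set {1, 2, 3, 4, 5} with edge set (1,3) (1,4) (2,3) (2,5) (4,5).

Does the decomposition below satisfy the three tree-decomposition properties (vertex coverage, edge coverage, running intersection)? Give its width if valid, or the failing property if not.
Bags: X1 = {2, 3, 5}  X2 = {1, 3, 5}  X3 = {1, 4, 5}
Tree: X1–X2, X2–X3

Checking the three conditions: (i) the bags cover all of {1, 2, 3, 4, 5}; (ii) for each edge, some bag contains both endpoints; (iii) the bags containing any fixed vertex form a subtree. All hold, so the decomposition is valid with width 3 − 1 = 2.

Yes; width 2.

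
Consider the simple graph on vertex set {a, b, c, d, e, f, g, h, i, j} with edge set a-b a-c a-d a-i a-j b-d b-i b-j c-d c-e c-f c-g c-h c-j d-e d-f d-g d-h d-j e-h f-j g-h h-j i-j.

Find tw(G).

A width-3 tree decomposition is:
Bags: B1 = {c, d, g, h}  B2 = {c, d, h, j}  B3 = {c, d, f, j}  B4 = {a, c, d, j}  B5 = {a, b, d, j}  B6 = {a, b, i, j}  B7 = {c, d, e, h}
Tree: B1–B2, B2–B3, B3–B4, B4–B5, B5–B6, B1–B7
Every bag has size at most 4, so the width is 4 − 1 = 3 and tw(G) ≤ 3. On the other hand G contains the 4-clique {a, c, d, j}. A clique must lie in a single bag of any decomposition, so no decomposition can have width below 3. Combining the bounds, tw(G) = 3.

3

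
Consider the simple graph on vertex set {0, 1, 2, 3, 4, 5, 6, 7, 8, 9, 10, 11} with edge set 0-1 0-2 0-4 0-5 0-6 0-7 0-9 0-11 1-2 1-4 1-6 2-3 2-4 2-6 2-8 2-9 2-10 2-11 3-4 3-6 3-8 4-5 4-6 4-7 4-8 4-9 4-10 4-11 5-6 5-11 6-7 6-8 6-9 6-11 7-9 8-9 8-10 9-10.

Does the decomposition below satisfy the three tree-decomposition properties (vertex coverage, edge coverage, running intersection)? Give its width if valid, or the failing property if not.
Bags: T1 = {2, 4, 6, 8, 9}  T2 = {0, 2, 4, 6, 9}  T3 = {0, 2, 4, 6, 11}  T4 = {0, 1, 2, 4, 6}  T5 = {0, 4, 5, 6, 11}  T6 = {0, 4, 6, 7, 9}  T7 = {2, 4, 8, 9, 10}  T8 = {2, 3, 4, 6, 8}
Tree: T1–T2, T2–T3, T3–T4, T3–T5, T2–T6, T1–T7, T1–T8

Vertex coverage: the bags together contain {0, 1, 2, 3, 4, 5, 6, 7, 8, 9, 10, 11}, the full vertex set. Edge coverage: each edge of G has both endpoints in at least one bag. Running intersection: for every vertex, the bags containing it form a connected subtree. All three properties hold, so this is a valid tree decomposition of width max|bag| − 1 = 4, and hence tw(G) ≤ 4.

Yes; width 4.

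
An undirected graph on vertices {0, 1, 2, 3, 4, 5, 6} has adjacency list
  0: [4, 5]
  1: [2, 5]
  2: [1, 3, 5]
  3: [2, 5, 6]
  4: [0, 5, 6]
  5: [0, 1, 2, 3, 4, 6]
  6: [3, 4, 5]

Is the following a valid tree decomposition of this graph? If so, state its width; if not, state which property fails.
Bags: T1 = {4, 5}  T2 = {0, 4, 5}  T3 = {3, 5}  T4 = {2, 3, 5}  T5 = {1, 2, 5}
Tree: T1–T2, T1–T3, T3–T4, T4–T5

No — vertex 6 appears in no bag.

A tree decomposition must satisfy three properties: every vertex lies in some bag; for every edge, both endpoints lie together in some bag; and for every vertex, the bags containing it form a connected subtree. Here vertex 6 appears in no bag, so the decomposition is invalid.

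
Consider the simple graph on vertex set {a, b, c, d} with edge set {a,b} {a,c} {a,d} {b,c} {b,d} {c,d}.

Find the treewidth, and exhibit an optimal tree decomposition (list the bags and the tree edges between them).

Treewidth 3.
Bags: B1 = {a, b, c, d}
Tree: (single bag)

With just one bag of size 4, the width is 4 − 1 = 3, so tw(G) ≤ 3. For the lower bound, the 4 vertices {a, b, c, d} are pairwise adjacent, and any tree decomposition puts a clique entirely inside one bag — forcing width ≥ 3. Combining the bounds, tw(G) = 3.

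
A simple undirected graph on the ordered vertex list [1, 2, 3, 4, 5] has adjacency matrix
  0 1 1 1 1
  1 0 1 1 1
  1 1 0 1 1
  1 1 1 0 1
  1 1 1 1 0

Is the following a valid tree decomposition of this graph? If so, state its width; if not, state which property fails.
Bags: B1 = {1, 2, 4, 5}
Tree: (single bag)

No — vertex 3 appears in no bag.

A tree decomposition must satisfy three properties: every vertex lies in some bag; for every edge, both endpoints lie together in some bag; and for every vertex, the bags containing it form a connected subtree. Here vertex 3 appears in no bag, so the decomposition is invalid.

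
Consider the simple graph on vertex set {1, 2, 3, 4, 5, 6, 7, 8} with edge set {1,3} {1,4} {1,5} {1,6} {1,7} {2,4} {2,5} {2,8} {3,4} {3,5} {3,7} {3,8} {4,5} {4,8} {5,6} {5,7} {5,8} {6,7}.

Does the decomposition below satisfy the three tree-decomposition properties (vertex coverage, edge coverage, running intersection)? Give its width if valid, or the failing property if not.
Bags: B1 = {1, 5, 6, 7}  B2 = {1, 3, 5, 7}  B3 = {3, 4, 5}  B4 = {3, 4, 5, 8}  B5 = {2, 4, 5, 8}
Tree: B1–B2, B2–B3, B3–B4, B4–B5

No — edge (1,4) lies in no bag.

A tree decomposition must satisfy three properties: every vertex lies in some bag; for every edge, both endpoints lie together in some bag; and for every vertex, the bags containing it form a connected subtree. Here edge (1,4) lies in no bag, so the decomposition is invalid.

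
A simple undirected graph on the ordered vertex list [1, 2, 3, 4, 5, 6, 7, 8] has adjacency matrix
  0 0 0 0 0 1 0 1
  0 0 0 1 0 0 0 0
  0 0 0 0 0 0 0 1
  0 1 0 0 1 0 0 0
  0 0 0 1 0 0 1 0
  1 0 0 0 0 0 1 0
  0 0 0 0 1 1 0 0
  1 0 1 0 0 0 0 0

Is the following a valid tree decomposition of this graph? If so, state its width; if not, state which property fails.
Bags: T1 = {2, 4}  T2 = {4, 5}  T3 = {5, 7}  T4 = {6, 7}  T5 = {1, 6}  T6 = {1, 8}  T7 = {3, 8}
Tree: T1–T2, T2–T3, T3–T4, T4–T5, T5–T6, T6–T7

Checking the three conditions: (i) the bags cover all of {1, 2, 3, 4, 5, 6, 7, 8}; (ii) for each edge, some bag contains both endpoints; (iii) the bags containing any fixed vertex form a subtree. All hold, so the decomposition is valid with width 2 − 1 = 1.

Yes; width 1.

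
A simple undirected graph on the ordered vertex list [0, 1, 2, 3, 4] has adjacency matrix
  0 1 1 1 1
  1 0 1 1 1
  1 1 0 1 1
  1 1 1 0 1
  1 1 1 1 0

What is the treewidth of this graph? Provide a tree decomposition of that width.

A single bag containing all 5 vertices is trivially a valid decomposition of width 4. On the other hand G contains the 5-clique {0, 1, 2, 3, 4}. A clique must lie in a single bag of any decomposition, so no decomposition can have width below 4. The upper and lower bounds meet at 4, so that is the treewidth.

Treewidth 4.
Bags: B1 = {0, 1, 2, 3, 4}
Tree: (single bag)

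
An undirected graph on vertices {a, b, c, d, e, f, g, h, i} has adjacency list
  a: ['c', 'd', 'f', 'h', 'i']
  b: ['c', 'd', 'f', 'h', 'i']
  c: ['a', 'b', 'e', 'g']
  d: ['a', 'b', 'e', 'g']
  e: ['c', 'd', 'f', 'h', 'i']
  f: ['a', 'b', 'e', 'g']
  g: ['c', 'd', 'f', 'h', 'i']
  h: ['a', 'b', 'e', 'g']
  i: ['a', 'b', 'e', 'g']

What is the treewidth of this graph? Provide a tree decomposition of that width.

The largest bag has 5 vertices, giving width 4; this decomposition certifies tw(G) ≤ 4. For the lower bound: the 5 vertex sets {a,h}, {e,f}, {b,d}, {g}, {c} are disjoint, each induces a connected subgraph, and every pair is joined by at least one edge of G. Contracting each set to a single vertex therefore yields K_{5} as a minor, and since treewidth is minor-monotone, tw(G) ≥ tw(K_{5}) = 4. Combining the bounds, tw(G) = 4.

Treewidth 4.
One such decomposition:
Bags: B1 = {a, b, e, g, h}  B2 = {a, b, e, f, g}  B3 = {a, b, d, e, g}  B4 = {a, b, c, e, g}  B5 = {a, b, e, g, i}
Tree: B1–B2, B2–B3, B3–B4, B4–B5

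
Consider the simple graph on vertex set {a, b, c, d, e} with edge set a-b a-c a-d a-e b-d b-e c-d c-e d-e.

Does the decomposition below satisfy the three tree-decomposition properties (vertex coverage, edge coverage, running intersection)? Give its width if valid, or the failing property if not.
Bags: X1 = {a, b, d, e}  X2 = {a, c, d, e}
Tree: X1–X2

Every vertex of G appears in some bag (union = {a, b, c, d, e}); every edge is covered by a bag; and for each vertex v the set of bags containing v is connected in the bag tree. The decomposition is therefore valid. The largest bag has 4 vertices, so the width is 3.

Yes; width 3.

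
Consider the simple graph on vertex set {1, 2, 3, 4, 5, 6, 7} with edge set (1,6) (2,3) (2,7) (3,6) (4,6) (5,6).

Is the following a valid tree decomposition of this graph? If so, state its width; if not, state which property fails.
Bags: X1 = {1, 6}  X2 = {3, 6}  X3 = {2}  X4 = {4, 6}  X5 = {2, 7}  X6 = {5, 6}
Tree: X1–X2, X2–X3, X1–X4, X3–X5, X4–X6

A tree decomposition must satisfy three properties: every vertex lies in some bag; for every edge, both endpoints lie together in some bag; and for every vertex, the bags containing it form a connected subtree. Here edge (3,2) lies in no bag, so the decomposition is invalid.

No — edge (3,2) lies in no bag.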